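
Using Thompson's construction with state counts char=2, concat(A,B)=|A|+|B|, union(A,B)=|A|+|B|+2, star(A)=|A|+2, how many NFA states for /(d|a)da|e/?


Syntax tree has 5 char leaf(s), 2 union(s), 0 star(s)
chars contribute 5×2 = 10; each union adds +2; each star adds +2
Total: 10 + 4 + 0 = 14 states


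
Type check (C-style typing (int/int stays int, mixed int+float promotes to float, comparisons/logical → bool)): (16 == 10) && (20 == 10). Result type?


Operand types: bool && bool
Rule: logical operators take bool operands and yield bool
Result type: bool


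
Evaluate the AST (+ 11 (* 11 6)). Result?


Evaluate inner: (* 11 6) = 66
Evaluate root: (+ 11 66) = 77
Result: 77


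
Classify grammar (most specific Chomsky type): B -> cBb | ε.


Single nonterminal LHS, but c^n b^n is not regular
Classification: Type 2 (Context-Free)


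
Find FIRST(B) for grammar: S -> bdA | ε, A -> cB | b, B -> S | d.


Per alternative of B: FIRST(S) = {b, ε}; FIRST(d) = {d}
FIRST(B) = {b, d, ε}


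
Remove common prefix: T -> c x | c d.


Common prefix: 'c'
Factored: T -> c T', T' -> x | d


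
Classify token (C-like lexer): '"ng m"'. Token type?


Pattern: double-quoted sequence
Type: STRING_LITERAL


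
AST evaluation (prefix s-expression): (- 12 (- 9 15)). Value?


Evaluate inner: (- 9 15) = -6
Evaluate root: (- 12 -6) = 18
Result: 18


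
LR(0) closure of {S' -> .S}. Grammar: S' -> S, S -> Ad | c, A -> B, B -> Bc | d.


Start: S' -> .S
For each item with dot before a nonterminal B, add B -> .γ for every B-production
Closure: [S' -> .S, S -> .Ad, S -> .c, A -> .B, B -> .Bc, B -> .d]


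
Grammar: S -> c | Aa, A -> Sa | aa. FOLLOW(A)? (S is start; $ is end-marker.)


$ ∈ FOLLOW(S). For each A -> αBβ: add FIRST(β)\{ε} to FOLLOW(B); if β nullable, add FOLLOW(A).
FOLLOW(A) = {a}


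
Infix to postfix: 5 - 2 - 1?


Left to right (same or higher precedence on left)
Postfix: 5 2 - 1 -


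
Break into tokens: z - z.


Scan left to right, longest-match per lexeme
Tokens: ID(z), OP(-), ID(z)


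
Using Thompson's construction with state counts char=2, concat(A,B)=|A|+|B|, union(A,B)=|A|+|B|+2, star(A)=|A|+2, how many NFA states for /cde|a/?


Syntax tree has 4 char leaf(s), 1 union(s), 0 star(s)
chars contribute 4×2 = 8; each union adds +2; each star adds +2
Total: 8 + 2 + 0 = 10 states


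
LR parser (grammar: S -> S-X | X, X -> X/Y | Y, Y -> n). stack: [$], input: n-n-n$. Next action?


no handle on stack; shift 'n'
Action: shift


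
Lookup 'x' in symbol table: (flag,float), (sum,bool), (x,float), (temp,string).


Lookup 'x' → type float


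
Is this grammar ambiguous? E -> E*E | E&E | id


'id*id&id' has two parse trees (no precedence encoded between * and &)
Ambiguous


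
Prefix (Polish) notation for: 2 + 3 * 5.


'*' binds tighter: tree is (+ 2 (* 3 5))
Prefix: + 2 * 3 5


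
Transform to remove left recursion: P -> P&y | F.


Left-recursive alternatives: P&y; non-recursive: F
Introduce P': P -> FP', P' -> &yP' | ε


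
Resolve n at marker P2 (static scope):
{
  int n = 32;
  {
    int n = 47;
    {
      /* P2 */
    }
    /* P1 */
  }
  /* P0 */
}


P2's block does not declare n; resolves to the enclosing declaration at depth 1
n = 47


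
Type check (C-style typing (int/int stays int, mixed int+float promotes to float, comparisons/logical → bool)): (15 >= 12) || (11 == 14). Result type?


Operand types: bool || bool
Rule: logical operators take bool operands and yield bool
Result type: bool


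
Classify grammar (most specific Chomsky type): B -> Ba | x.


Left-linear: every RHS is a terminal or one nonterminal followed by a terminal
Classification: Type 3 (Regular)


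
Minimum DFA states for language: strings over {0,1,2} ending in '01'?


Track the longest suffix of input matching a prefix of '01': 3 classes (prefixes of length 0..2)
Minimal DFA: 3 states


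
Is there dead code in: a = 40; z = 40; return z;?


a is assigned but never read
Dead: 'a = 40'


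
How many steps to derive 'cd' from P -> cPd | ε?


Derivation: P => cPd => cd
Steps: 2


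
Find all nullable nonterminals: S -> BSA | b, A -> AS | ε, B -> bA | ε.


A nonterminal is nullable iff some alternative derives ε (directly, or every symbol in it is nullable)
Nullable: {A, B}


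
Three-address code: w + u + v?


Break into single-operator statements:
t1 = w + u
t2 = t1 + v


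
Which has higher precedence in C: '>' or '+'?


'+' is additive (level 9); '>' is relational (level 7)
Higher level binds tighter
'+' has higher precedence than '>'


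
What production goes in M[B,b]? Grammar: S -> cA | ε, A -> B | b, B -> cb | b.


For [B, b]: 'b' ∈ FIRST(b)
Entry: B -> b


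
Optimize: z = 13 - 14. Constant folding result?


13 - 14 = -1 at compile time
Optimized: z = -1


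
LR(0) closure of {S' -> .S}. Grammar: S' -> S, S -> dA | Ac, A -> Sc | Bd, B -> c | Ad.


Start: S' -> .S
For each item with dot before a nonterminal B, add B -> .γ for every B-production
Closure: [S' -> .S, S -> .dA, S -> .Ac, A -> .Sc, A -> .Bd, B -> .c, B -> .Ad]


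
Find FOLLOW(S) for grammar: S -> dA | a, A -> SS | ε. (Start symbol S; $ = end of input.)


$ ∈ FOLLOW(S). For each A -> αBβ: add FIRST(β)\{ε} to FOLLOW(B); if β nullable, add FOLLOW(A).
FOLLOW(S) = {$, a, d}


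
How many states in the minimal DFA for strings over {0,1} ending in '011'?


Track the longest suffix of input matching a prefix of '011': 4 classes (prefixes of length 0..3)
Minimal DFA: 4 states


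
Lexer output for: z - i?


Scan left to right, longest-match per lexeme
Tokens: ID(z), OP(-), ID(i)


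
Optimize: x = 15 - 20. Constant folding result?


15 - 20 = -5 at compile time
Optimized: x = -5


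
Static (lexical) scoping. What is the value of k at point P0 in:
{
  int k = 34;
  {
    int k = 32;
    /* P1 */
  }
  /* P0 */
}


k declared in the same block as P0
k = 34


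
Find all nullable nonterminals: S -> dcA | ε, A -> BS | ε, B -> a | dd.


A nonterminal is nullable iff some alternative derives ε (directly, or every symbol in it is nullable)
Nullable: {A, S}


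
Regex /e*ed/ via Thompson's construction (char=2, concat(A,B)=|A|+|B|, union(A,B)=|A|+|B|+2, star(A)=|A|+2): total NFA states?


Syntax tree has 3 char leaf(s), 0 union(s), 1 star(s)
chars contribute 3×2 = 6; each union adds +2; each star adds +2
Total: 6 + 0 + 2 = 8 states


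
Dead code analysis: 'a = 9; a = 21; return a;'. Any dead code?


first assignment to a is overwritten before any read
Dead: 'a = 9'


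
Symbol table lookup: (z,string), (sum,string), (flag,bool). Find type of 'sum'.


Lookup 'sum' → type string


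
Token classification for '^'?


Pattern: operator symbol
Type: OPERATOR


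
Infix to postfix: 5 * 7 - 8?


Left to right (same or higher precedence on left)
Postfix: 5 7 * 8 -


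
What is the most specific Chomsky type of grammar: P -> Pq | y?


Left-linear: every RHS is a terminal or one nonterminal followed by a terminal
Classification: Type 3 (Regular)


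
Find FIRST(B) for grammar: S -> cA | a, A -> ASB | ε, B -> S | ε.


Per alternative of B: FIRST(S) = {a, c}; FIRST(ε) = {ε}
FIRST(B) = {a, c, ε}


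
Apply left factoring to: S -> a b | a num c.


Common prefix: 'a'
Factored: S -> a S', S' -> b | num c


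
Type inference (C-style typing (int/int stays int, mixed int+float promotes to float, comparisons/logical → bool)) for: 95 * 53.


Operand types: int * int
Rule: mixed int/float promotes to float; int/int stays int
Result type: int


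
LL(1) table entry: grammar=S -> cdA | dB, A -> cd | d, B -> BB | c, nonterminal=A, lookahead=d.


For [A, d]: 'd' ∈ FIRST(d)
Entry: A -> d


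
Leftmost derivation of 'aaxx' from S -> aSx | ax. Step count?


Derivation: S => aSx => aaxx
Steps: 2


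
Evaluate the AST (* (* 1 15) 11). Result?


Evaluate inner: (* 1 15) = 15
Evaluate root: (* 15 11) = 165
Result: 165


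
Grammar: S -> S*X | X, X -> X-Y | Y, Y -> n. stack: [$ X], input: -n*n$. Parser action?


shift '-' to continue X -> X-Y
Action: shift


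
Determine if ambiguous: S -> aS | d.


right-linear, alternatives start with distinct terminals 'a' vs 'd': unique leftmost derivation
Unambiguous


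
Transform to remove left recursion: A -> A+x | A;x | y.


Left-recursive alternatives: A+x, A;x; non-recursive: y
Introduce A': A -> yA', A' -> +xA' | ;xA' | ε


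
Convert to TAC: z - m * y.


Break into single-operator statements:
t1 = m * y
t2 = z - t1


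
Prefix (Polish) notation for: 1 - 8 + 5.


left-to-right (same/higher precedence on left): tree is (+ (- 1 8) 5)
Prefix: + - 1 8 5


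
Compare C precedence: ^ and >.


'>' is relational (level 7); '^' is bitwise XOR (level 4)
Higher level binds tighter
'>' has higher precedence than '^'


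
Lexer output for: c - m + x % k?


Scan left to right, longest-match per lexeme
Tokens: ID(c), OP(-), ID(m), OP(+), ID(x), OP(%), ID(k)


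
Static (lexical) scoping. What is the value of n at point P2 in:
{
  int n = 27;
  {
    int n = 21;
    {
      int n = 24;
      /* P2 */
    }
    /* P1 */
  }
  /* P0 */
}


n declared in the same block as P2
n = 24


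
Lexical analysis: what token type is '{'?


Pattern: delimiter/punctuation
Type: PUNCTUATION


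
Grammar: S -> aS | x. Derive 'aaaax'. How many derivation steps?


Derivation: S => aS => aaS => aaaS => aaaaS => aaaax
Steps: 5


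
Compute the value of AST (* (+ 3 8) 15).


Evaluate inner: (+ 3 8) = 11
Evaluate root: (* 11 15) = 165
Result: 165


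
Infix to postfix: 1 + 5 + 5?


Left to right (same or higher precedence on left)
Postfix: 1 5 + 5 +


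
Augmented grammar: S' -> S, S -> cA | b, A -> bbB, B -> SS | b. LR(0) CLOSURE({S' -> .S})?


Start: S' -> .S
For each item with dot before a nonterminal B, add B -> .γ for every B-production
Closure: [S' -> .S, S -> .cA, S -> .b]


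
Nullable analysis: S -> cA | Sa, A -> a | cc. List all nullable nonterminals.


A nonterminal is nullable iff some alternative derives ε (directly, or every symbol in it is nullable)
Nullable: {}


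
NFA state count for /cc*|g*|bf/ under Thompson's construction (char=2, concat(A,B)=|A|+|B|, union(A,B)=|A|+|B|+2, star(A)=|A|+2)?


Syntax tree has 5 char leaf(s), 2 union(s), 2 star(s)
chars contribute 5×2 = 10; each union adds +2; each star adds +2
Total: 10 + 4 + 4 = 18 states


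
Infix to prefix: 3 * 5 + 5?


left-to-right (same/higher precedence on left): tree is (+ (* 3 5) 5)
Prefix: + * 3 5 5


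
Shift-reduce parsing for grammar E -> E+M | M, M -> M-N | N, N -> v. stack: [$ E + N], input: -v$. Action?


'N' (not preceded by M-) is the handle for M -> N
Action: reduce (M -> N)


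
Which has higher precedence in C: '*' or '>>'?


'*' is multiplicative (level 10); '>>' is shift (level 8)
Higher level binds tighter
'*' has higher precedence than '>>'


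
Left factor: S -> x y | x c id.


Common prefix: 'x'
Factored: S -> x S', S' -> y | c id


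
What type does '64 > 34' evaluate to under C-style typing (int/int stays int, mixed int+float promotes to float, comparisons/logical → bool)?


Operand types: int > int
Rule: comparison yields bool
Result type: bool


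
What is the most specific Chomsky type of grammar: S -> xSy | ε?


Single nonterminal LHS, but x^n y^n is not regular
Classification: Type 2 (Context-Free)


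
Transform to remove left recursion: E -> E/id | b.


Left-recursive alternatives: E/id; non-recursive: b
Introduce E': E -> bE', E' -> /idE' | ε


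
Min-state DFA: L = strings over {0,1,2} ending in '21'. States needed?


Track the longest suffix of input matching a prefix of '21': 3 classes (prefixes of length 0..2)
Minimal DFA: 3 states


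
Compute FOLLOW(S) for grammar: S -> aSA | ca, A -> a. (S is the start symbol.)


$ ∈ FOLLOW(S). For each A -> αBβ: add FIRST(β)\{ε} to FOLLOW(B); if β nullable, add FOLLOW(A).
FOLLOW(S) = {$, a}


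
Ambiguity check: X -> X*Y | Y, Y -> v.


precedence layered via separate nonterminal Y: deterministic
Unambiguous


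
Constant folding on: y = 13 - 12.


13 - 12 = 1 at compile time
Optimized: y = 1


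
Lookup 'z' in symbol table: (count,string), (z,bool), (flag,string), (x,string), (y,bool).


Lookup 'z' → type bool


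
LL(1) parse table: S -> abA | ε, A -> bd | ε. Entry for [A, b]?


For [A, b]: 'b' ∈ FIRST(bd)
Entry: A -> bd


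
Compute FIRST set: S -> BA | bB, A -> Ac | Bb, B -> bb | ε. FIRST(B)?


Per alternative of B: FIRST(bb) = {b}; FIRST(ε) = {ε}
FIRST(B) = {b, ε}


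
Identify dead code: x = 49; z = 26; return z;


x is assigned but never read
Dead: 'x = 49'


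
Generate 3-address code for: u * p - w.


Break into single-operator statements:
t1 = u * p
t2 = t1 - w


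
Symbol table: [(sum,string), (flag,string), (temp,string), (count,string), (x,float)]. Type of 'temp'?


Lookup 'temp' → type string


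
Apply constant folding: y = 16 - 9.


16 - 9 = 7 at compile time
Optimized: y = 7


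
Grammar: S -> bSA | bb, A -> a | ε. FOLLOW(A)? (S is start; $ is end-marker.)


$ ∈ FOLLOW(S). For each A -> αBβ: add FIRST(β)\{ε} to FOLLOW(B); if β nullable, add FOLLOW(A).
FOLLOW(A) = {$, a}


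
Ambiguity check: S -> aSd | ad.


balanced a^n…d^n: each string has a unique parse
Unambiguous


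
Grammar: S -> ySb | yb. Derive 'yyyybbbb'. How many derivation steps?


Derivation: S => ySb => yySbb => yyySbbb => yyyybbbb
Steps: 4


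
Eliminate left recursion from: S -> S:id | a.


Left-recursive alternatives: S:id; non-recursive: a
Introduce S': S -> aS', S' -> :idS' | ε


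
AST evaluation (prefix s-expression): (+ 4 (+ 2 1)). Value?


Evaluate inner: (+ 2 1) = 3
Evaluate root: (+ 4 3) = 7
Result: 7


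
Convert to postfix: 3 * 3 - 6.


Left to right (same or higher precedence on left)
Postfix: 3 3 * 6 -


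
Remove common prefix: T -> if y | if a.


Common prefix: 'if'
Factored: T -> if T', T' -> y | a


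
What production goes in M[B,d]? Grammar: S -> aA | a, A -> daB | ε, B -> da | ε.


For [B, d]: 'd' ∈ FIRST(da)
Entry: B -> da


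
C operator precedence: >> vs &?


'>>' is shift (level 8); '&' is bitwise AND (level 5)
Higher level binds tighter
'>>' has higher precedence than '&'


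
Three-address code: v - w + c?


Break into single-operator statements:
t1 = v - w
t2 = t1 + c


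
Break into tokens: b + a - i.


Scan left to right, longest-match per lexeme
Tokens: ID(b), OP(+), ID(a), OP(-), ID(i)


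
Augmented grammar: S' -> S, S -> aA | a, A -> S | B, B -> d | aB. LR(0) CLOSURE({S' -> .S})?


Start: S' -> .S
For each item with dot before a nonterminal B, add B -> .γ for every B-production
Closure: [S' -> .S, S -> .aA, S -> .a]


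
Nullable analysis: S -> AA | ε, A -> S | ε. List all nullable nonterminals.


A nonterminal is nullable iff some alternative derives ε (directly, or every symbol in it is nullable)
Nullable: {A, S}


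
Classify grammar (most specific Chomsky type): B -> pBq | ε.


Single nonterminal LHS, but p^n q^n is not regular
Classification: Type 2 (Context-Free)


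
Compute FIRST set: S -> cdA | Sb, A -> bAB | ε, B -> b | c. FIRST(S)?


Per alternative of S: FIRST(cdA) = {c}; FIRST(Sb) = {c}
FIRST(S) = {c}


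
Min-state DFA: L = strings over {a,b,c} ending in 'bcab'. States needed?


Track the longest suffix of input matching a prefix of 'bcab': 5 classes (prefixes of length 0..4)
Minimal DFA: 5 states


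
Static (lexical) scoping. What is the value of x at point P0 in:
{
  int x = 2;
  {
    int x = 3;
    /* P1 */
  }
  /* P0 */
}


x declared in the same block as P0
x = 2


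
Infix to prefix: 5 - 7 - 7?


left-to-right (same/higher precedence on left): tree is (- (- 5 7) 7)
Prefix: - - 5 7 7


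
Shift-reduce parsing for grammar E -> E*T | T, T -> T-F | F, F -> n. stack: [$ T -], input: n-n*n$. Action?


no handle; shift 'n'
Action: shift


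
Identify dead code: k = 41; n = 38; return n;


k is assigned but never read
Dead: 'k = 41'


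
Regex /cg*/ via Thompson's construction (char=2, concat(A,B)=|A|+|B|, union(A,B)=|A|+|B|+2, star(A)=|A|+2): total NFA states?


Syntax tree has 2 char leaf(s), 0 union(s), 1 star(s)
chars contribute 2×2 = 4; each union adds +2; each star adds +2
Total: 4 + 0 + 2 = 6 states


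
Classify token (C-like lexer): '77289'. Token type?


Pattern: digits only
Type: INTEGER_LITERAL


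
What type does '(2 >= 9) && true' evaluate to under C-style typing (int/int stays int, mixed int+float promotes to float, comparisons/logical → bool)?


Operand types: bool && bool
Rule: logical operators take bool operands and yield bool
Result type: bool


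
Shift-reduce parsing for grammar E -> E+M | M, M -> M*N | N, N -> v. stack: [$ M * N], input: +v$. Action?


handle 'M*N' on top
Action: reduce (M -> M*N)


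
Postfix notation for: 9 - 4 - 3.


Left to right (same or higher precedence on left)
Postfix: 9 4 - 3 -


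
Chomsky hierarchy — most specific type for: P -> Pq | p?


Left-linear: every RHS is a terminal or one nonterminal followed by a terminal
Classification: Type 3 (Regular)


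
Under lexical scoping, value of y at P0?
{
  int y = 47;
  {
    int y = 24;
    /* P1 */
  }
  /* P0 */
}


y declared in the same block as P0
y = 47


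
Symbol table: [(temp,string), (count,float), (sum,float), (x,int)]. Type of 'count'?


Lookup 'count' → type float


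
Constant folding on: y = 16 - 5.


16 - 5 = 11 at compile time
Optimized: y = 11


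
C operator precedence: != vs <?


'<' is relational (level 7); '!=' is equality (level 6)
Higher level binds tighter
'<' has higher precedence than '!='


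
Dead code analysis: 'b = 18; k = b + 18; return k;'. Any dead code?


b is read by k's definition; k is returned
No dead code


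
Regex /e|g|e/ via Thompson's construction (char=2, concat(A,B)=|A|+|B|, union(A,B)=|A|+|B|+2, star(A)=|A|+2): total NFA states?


Syntax tree has 3 char leaf(s), 2 union(s), 0 star(s)
chars contribute 3×2 = 6; each union adds +2; each star adds +2
Total: 6 + 4 + 0 = 10 states


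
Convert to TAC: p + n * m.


Break into single-operator statements:
t1 = n * m
t2 = p + t1


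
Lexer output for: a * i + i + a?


Scan left to right, longest-match per lexeme
Tokens: ID(a), OP(*), ID(i), OP(+), ID(i), OP(+), ID(a)


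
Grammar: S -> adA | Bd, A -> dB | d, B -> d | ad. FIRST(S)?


Per alternative of S: FIRST(adA) = {a}; FIRST(Bd) = {a, d}
FIRST(S) = {a, d}


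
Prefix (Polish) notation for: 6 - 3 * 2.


'*' binds tighter: tree is (- 6 (* 3 2))
Prefix: - 6 * 3 2


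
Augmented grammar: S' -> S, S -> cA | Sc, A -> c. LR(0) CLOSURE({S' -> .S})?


Start: S' -> .S
For each item with dot before a nonterminal B, add B -> .γ for every B-production
Closure: [S' -> .S, S -> .cA, S -> .Sc]


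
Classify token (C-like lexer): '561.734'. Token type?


Pattern: digits with a decimal point
Type: FLOAT_LITERAL


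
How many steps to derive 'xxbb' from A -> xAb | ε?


Derivation: A => xAb => xxAbb => xxbb
Steps: 3


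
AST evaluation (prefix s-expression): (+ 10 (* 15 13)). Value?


Evaluate inner: (* 15 13) = 195
Evaluate root: (+ 10 195) = 205
Result: 205


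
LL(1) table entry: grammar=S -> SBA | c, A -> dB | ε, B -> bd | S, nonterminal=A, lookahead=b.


For [A, b]: ε is nullable and 'b' ∈ FOLLOW(A)
Entry: A -> ε


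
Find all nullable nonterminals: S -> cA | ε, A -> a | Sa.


A nonterminal is nullable iff some alternative derives ε (directly, or every symbol in it is nullable)
Nullable: {S}


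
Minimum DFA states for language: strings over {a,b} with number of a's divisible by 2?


Track (count of a) mod 2: states 0..1, accept at 0
Minimal DFA: 2 states


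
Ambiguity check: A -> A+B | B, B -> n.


precedence layered via separate nonterminal B: deterministic
Unambiguous


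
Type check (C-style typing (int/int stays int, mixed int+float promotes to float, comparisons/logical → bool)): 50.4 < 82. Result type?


Operand types: float < int
Rule: comparison yields bool
Result type: bool


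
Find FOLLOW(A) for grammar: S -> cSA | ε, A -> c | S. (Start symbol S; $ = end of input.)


$ ∈ FOLLOW(S). For each A -> αBβ: add FIRST(β)\{ε} to FOLLOW(B); if β nullable, add FOLLOW(A).
FOLLOW(A) = {$, c}


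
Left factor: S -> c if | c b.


Common prefix: 'c'
Factored: S -> c S', S' -> if | b


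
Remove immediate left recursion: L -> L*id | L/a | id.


Left-recursive alternatives: L*id, L/a; non-recursive: id
Introduce L': L -> idL', L' -> *idL' | /aL' | ε


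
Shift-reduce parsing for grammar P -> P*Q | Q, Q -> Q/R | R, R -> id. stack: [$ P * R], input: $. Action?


'R' (not preceded by Q/) is the handle for Q -> R
Action: reduce (Q -> R)


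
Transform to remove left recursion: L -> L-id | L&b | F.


Left-recursive alternatives: L-id, L&b; non-recursive: F
Introduce L': L -> FL', L' -> -idL' | &bL' | ε


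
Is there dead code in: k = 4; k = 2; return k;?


first assignment to k is overwritten before any read
Dead: 'k = 4'


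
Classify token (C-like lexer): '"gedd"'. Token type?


Pattern: double-quoted sequence
Type: STRING_LITERAL


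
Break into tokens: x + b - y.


Scan left to right, longest-match per lexeme
Tokens: ID(x), OP(+), ID(b), OP(-), ID(y)


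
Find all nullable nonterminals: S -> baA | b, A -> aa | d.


A nonterminal is nullable iff some alternative derives ε (directly, or every symbol in it is nullable)
Nullable: {}


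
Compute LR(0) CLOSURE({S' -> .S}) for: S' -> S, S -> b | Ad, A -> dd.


Start: S' -> .S
For each item with dot before a nonterminal B, add B -> .γ for every B-production
Closure: [S' -> .S, S -> .b, S -> .Ad, A -> .dd]


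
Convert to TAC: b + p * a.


Break into single-operator statements:
t1 = p * a
t2 = b + t1


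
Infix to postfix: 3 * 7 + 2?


Left to right (same or higher precedence on left)
Postfix: 3 7 * 2 +


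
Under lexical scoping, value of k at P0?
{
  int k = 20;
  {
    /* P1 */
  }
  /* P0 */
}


k declared in the same block as P0
k = 20


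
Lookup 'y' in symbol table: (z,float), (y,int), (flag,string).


Lookup 'y' → type int


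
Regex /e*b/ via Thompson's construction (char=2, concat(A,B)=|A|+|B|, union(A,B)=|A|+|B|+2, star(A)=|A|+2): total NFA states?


Syntax tree has 2 char leaf(s), 0 union(s), 1 star(s)
chars contribute 2×2 = 4; each union adds +2; each star adds +2
Total: 4 + 0 + 2 = 6 states


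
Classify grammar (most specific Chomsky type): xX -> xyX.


LHS has context (more than one symbol) and |LHS| ≤ |RHS|
Classification: Type 1 (Context-Sensitive)


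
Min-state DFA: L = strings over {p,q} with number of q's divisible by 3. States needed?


Track (count of q) mod 3: states 0..2, accept at 0
Minimal DFA: 3 states


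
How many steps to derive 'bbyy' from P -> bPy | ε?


Derivation: P => bPy => bbPyy => bbyy
Steps: 3


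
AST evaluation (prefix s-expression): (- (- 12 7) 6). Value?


Evaluate inner: (- 12 7) = 5
Evaluate root: (- 5 6) = -1
Result: -1


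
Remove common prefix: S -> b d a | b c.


Common prefix: 'b'
Factored: S -> b S', S' -> d a | c


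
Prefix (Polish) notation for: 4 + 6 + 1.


left-to-right (same/higher precedence on left): tree is (+ (+ 4 6) 1)
Prefix: + + 4 6 1


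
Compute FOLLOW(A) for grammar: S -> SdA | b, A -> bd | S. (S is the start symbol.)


$ ∈ FOLLOW(S). For each A -> αBβ: add FIRST(β)\{ε} to FOLLOW(B); if β nullable, add FOLLOW(A).
FOLLOW(A) = {$, d}


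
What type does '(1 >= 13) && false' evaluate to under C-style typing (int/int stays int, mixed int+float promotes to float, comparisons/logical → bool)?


Operand types: bool && bool
Rule: logical operators take bool operands and yield bool
Result type: bool


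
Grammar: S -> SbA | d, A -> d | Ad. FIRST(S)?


Per alternative of S: FIRST(SbA) = {d}; FIRST(d) = {d}
FIRST(S) = {d}


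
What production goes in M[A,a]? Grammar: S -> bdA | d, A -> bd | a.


For [A, a]: 'a' ∈ FIRST(a)
Entry: A -> a


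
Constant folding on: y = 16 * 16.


16 * 16 = 256 at compile time
Optimized: y = 256


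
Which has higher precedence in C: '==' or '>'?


'>' is relational (level 7); '==' is equality (level 6)
Higher level binds tighter
'>' has higher precedence than '=='


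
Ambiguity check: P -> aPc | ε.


balanced a^n…c^n: each string has a unique parse
Unambiguous


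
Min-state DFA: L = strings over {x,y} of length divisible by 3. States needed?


Track length mod 3: states 0..2, accept at 0
Minimal DFA: 3 states


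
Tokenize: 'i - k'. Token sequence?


Scan left to right, longest-match per lexeme
Tokens: ID(i), OP(-), ID(k)


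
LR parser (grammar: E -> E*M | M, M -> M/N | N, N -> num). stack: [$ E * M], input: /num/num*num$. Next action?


'/' can extend M; shift to build M -> M/N
Action: shift


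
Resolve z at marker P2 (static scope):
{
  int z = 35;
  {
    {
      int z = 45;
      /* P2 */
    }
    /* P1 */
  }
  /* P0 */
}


z declared in the same block as P2
z = 45


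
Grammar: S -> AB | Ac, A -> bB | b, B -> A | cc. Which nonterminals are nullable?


A nonterminal is nullable iff some alternative derives ε (directly, or every symbol in it is nullable)
Nullable: {}


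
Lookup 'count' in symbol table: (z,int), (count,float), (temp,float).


Lookup 'count' → type float


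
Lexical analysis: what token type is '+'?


Pattern: operator symbol
Type: OPERATOR


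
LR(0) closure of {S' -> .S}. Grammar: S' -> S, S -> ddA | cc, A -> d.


Start: S' -> .S
For each item with dot before a nonterminal B, add B -> .γ for every B-production
Closure: [S' -> .S, S -> .ddA, S -> .cc]


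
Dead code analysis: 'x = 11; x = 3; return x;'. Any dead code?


first assignment to x is overwritten before any read
Dead: 'x = 11'


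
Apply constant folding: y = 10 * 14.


10 * 14 = 140 at compile time
Optimized: y = 140


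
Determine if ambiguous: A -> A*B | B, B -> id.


precedence layered via separate nonterminal B: deterministic
Unambiguous


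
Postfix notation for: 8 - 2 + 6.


Left to right (same or higher precedence on left)
Postfix: 8 2 - 6 +


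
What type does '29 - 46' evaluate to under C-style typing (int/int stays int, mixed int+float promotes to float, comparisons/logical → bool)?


Operand types: int - int
Rule: mixed int/float promotes to float; int/int stays int
Result type: int


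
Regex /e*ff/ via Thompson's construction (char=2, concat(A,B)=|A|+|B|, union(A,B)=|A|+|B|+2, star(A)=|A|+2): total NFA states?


Syntax tree has 3 char leaf(s), 0 union(s), 1 star(s)
chars contribute 3×2 = 6; each union adds +2; each star adds +2
Total: 6 + 0 + 2 = 8 states


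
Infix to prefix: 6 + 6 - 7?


left-to-right (same/higher precedence on left): tree is (- (+ 6 6) 7)
Prefix: - + 6 6 7


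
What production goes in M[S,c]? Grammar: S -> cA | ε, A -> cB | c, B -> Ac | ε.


For [S, c]: 'c' ∈ FIRST(cA)
Entry: S -> cA


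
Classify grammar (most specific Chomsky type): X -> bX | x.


Right-linear: every RHS is a terminal or a terminal followed by one nonterminal
Classification: Type 3 (Regular)


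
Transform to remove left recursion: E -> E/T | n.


Left-recursive alternatives: E/T; non-recursive: n
Introduce E': E -> nE', E' -> /TE' | ε


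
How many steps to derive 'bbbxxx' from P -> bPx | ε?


Derivation: P => bPx => bbPxx => bbbPxxx => bbbxxx
Steps: 4


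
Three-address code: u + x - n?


Break into single-operator statements:
t1 = u + x
t2 = t1 - n


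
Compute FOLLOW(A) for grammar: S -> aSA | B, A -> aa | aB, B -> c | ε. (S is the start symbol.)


$ ∈ FOLLOW(S). For each A -> αBβ: add FIRST(β)\{ε} to FOLLOW(B); if β nullable, add FOLLOW(A).
FOLLOW(A) = {$, a}


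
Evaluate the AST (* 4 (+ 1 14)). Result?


Evaluate inner: (+ 1 14) = 15
Evaluate root: (* 4 15) = 60
Result: 60


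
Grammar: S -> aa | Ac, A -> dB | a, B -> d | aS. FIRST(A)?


Per alternative of A: FIRST(dB) = {d}; FIRST(a) = {a}
FIRST(A) = {a, d}


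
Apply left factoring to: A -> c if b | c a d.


Common prefix: 'c'
Factored: A -> c A', A' -> if b | a d


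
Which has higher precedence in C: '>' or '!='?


'>' is relational (level 7); '!=' is equality (level 6)
Higher level binds tighter
'>' has higher precedence than '!='


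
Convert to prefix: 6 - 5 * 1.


'*' binds tighter: tree is (- 6 (* 5 1))
Prefix: - 6 * 5 1


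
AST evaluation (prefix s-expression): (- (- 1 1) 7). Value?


Evaluate inner: (- 1 1) = 0
Evaluate root: (- 0 7) = -7
Result: -7


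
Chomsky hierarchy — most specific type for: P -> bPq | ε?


Single nonterminal LHS, but b^n q^n is not regular
Classification: Type 2 (Context-Free)


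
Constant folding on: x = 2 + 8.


2 + 8 = 10 at compile time
Optimized: x = 10


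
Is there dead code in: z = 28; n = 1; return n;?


z is assigned but never read
Dead: 'z = 28'


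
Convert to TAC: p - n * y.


Break into single-operator statements:
t1 = n * y
t2 = p - t1


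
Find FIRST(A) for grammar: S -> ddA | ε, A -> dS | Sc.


Per alternative of A: FIRST(dS) = {d}; FIRST(Sc) = {c, d}
FIRST(A) = {c, d}


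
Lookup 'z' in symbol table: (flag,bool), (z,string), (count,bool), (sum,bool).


Lookup 'z' → type string


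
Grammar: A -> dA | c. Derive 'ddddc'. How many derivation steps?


Derivation: A => dA => ddA => dddA => ddddA => ddddc
Steps: 5


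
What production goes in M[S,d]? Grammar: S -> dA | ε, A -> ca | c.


For [S, d]: 'd' ∈ FIRST(dA)
Entry: S -> dA


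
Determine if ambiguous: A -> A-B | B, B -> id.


precedence layered via separate nonterminal B: deterministic
Unambiguous


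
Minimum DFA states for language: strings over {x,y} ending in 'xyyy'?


Track the longest suffix of input matching a prefix of 'xyyy': 5 classes (prefixes of length 0..4)
Minimal DFA: 5 states


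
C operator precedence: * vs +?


'*' is multiplicative (level 10); '+' is additive (level 9)
Higher level binds tighter
'*' has higher precedence than '+'


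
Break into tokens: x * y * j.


Scan left to right, longest-match per lexeme
Tokens: ID(x), OP(*), ID(y), OP(*), ID(j)


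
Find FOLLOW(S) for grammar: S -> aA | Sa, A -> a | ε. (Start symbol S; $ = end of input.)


$ ∈ FOLLOW(S). For each A -> αBβ: add FIRST(β)\{ε} to FOLLOW(B); if β nullable, add FOLLOW(A).
FOLLOW(S) = {$, a}


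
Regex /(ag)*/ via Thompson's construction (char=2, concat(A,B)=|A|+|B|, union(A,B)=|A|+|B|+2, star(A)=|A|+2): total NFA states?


Syntax tree has 2 char leaf(s), 0 union(s), 1 star(s)
chars contribute 2×2 = 4; each union adds +2; each star adds +2
Total: 4 + 0 + 2 = 6 states


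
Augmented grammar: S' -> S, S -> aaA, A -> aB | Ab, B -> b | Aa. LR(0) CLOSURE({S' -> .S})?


Start: S' -> .S
For each item with dot before a nonterminal B, add B -> .γ for every B-production
Closure: [S' -> .S, S -> .aaA]


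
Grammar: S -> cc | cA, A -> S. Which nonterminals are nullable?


A nonterminal is nullable iff some alternative derives ε (directly, or every symbol in it is nullable)
Nullable: {}


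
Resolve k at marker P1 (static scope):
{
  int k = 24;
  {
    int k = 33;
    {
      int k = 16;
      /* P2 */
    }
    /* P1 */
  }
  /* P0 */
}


k declared in the same block as P1
k = 33


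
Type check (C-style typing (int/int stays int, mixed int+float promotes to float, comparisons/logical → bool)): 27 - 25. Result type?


Operand types: int - int
Rule: mixed int/float promotes to float; int/int stays int
Result type: int


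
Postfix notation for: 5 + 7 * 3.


* has higher precedence, evaluate 7*3 first
Postfix: 5 7 3 * +


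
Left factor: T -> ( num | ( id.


Common prefix: '('
Factored: T -> ( T', T' -> num | id


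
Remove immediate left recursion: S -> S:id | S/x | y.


Left-recursive alternatives: S:id, S/x; non-recursive: y
Introduce S': S -> yS', S' -> :idS' | /xS' | ε


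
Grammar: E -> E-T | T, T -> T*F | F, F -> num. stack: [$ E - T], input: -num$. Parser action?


handle 'E-T' on top; lookahead ∈ FOLLOW(E) = {-, $}
Action: reduce (E -> E-T)


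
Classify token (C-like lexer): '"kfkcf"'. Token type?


Pattern: double-quoted sequence
Type: STRING_LITERAL


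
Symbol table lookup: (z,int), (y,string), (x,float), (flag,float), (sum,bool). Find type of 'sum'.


Lookup 'sum' → type bool


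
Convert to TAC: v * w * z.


Break into single-operator statements:
t1 = v * w
t2 = t1 * z


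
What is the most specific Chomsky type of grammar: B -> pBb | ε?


Single nonterminal LHS, but p^n b^n is not regular
Classification: Type 2 (Context-Free)


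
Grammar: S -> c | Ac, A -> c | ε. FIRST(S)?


Per alternative of S: FIRST(c) = {c}; FIRST(Ac) = {c}
FIRST(S) = {c}


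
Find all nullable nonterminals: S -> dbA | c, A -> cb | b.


A nonterminal is nullable iff some alternative derives ε (directly, or every symbol in it is nullable)
Nullable: {}


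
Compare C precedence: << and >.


'<<' is shift (level 8); '>' is relational (level 7)
Higher level binds tighter
'<<' has higher precedence than '>'


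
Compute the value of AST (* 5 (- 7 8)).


Evaluate inner: (- 7 8) = -1
Evaluate root: (* 5 -1) = -5
Result: -5


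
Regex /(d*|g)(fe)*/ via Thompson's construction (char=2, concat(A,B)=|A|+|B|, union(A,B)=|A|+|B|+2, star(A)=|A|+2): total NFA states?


Syntax tree has 4 char leaf(s), 1 union(s), 2 star(s)
chars contribute 4×2 = 8; each union adds +2; each star adds +2
Total: 8 + 2 + 4 = 14 states


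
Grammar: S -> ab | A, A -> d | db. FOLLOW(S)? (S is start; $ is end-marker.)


$ ∈ FOLLOW(S). For each A -> αBβ: add FIRST(β)\{ε} to FOLLOW(B); if β nullable, add FOLLOW(A).
FOLLOW(S) = {$}


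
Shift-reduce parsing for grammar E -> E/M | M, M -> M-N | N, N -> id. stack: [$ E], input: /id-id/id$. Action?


shift '/' to continue E -> E/M
Action: shift


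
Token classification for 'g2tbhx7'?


Pattern: letter/underscore followed by alphanumerics, not a keyword
Type: IDENTIFIER


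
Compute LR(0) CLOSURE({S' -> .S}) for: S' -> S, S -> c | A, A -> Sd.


Start: S' -> .S
For each item with dot before a nonterminal B, add B -> .γ for every B-production
Closure: [S' -> .S, S -> .c, S -> .A, A -> .Sd]


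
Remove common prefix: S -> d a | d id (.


Common prefix: 'd'
Factored: S -> d S', S' -> a | id (


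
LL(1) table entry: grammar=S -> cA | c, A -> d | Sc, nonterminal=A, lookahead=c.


For [A, c]: 'c' ∈ FIRST(Sc)
Entry: A -> Sc


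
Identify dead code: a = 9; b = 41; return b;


a is assigned but never read
Dead: 'a = 9'


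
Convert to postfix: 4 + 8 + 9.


Left to right (same or higher precedence on left)
Postfix: 4 8 + 9 +


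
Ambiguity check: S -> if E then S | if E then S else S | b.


dangling else: 'if E then if E then b else b' parses two ways
Ambiguous


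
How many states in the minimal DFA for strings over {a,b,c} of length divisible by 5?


Track length mod 5: states 0..4, accept at 0
Minimal DFA: 5 states


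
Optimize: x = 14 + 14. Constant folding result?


14 + 14 = 28 at compile time
Optimized: x = 28


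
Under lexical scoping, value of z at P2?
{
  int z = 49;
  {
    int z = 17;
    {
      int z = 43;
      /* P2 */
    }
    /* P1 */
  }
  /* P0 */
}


z declared in the same block as P2
z = 43


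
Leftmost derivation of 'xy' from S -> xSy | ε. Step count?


Derivation: S => xSy => xy
Steps: 2


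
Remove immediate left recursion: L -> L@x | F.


Left-recursive alternatives: L@x; non-recursive: F
Introduce L': L -> FL', L' -> @xL' | ε


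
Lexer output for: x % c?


Scan left to right, longest-match per lexeme
Tokens: ID(x), OP(%), ID(c)


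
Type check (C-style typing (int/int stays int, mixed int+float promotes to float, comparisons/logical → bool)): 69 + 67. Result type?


Operand types: int + int
Rule: mixed int/float promotes to float; int/int stays int
Result type: int


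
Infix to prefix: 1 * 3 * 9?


left-to-right (same/higher precedence on left): tree is (* (* 1 3) 9)
Prefix: * * 1 3 9


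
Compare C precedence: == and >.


'>' is relational (level 7); '==' is equality (level 6)
Higher level binds tighter
'>' has higher precedence than '=='


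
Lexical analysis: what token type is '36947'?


Pattern: digits only
Type: INTEGER_LITERAL


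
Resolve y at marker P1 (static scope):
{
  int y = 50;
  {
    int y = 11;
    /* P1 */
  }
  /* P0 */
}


y declared in the same block as P1
y = 11


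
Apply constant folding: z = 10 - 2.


10 - 2 = 8 at compile time
Optimized: z = 8


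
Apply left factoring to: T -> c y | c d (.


Common prefix: 'c'
Factored: T -> c T', T' -> y | d (


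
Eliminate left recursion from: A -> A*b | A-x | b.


Left-recursive alternatives: A*b, A-x; non-recursive: b
Introduce A': A -> bA', A' -> *bA' | -xA' | ε


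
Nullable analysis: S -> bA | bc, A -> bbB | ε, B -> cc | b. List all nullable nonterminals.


A nonterminal is nullable iff some alternative derives ε (directly, or every symbol in it is nullable)
Nullable: {A}


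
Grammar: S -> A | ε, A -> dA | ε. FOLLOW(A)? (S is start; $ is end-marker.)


$ ∈ FOLLOW(S). For each A -> αBβ: add FIRST(β)\{ε} to FOLLOW(B); if β nullable, add FOLLOW(A).
FOLLOW(A) = {$}


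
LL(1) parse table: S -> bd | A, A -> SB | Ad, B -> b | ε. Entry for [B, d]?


For [B, d]: ε is nullable and 'd' ∈ FOLLOW(B)
Entry: B -> ε


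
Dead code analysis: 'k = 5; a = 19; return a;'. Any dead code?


k is assigned but never read
Dead: 'k = 5'


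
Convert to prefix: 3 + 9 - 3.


left-to-right (same/higher precedence on left): tree is (- (+ 3 9) 3)
Prefix: - + 3 9 3


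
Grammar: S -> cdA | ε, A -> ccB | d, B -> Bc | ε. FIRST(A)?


Per alternative of A: FIRST(ccB) = {c}; FIRST(d) = {d}
FIRST(A) = {c, d}


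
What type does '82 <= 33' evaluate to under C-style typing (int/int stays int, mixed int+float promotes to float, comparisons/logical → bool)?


Operand types: int <= int
Rule: comparison yields bool
Result type: bool


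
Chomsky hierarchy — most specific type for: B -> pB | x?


Right-linear: every RHS is a terminal or a terminal followed by one nonterminal
Classification: Type 3 (Regular)


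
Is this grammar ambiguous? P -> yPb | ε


balanced y^n…b^n: each string has a unique parse
Unambiguous


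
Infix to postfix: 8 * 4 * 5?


Left to right (same or higher precedence on left)
Postfix: 8 4 * 5 *


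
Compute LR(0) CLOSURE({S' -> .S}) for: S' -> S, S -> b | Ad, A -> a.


Start: S' -> .S
For each item with dot before a nonterminal B, add B -> .γ for every B-production
Closure: [S' -> .S, S -> .b, S -> .Ad, A -> .a]
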